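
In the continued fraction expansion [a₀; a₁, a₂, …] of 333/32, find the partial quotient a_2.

Apply division with remainder until the remainder is 0:
333 ÷ 32 → quotient 10, remainder 13
32 ÷ 13 → quotient 2, remainder 6
13 ÷ 6 → quotient 2, remainder 1

2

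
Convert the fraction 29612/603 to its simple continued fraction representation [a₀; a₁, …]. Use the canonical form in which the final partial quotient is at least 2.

Apply division with remainder until the remainder is 0:
29612 = 49·603 + 65, so a_0 = 49
603 = 9·65 + 18, so a_1 = 9
65 = 3·18 + 11, so a_2 = 3
18 = 1·11 + 7, so a_3 = 1
11 = 1·7 + 4, so a_4 = 1
7 = 1·4 + 3, so a_5 = 1
4 = 1·3 + 1, so a_6 = 1
3 = 3·1 + 0, so a_7 = 3

[49; 9, 3, 1, 1, 1, 1, 3]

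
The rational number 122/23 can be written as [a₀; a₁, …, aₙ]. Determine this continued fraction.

Run the Euclidean algorithm, recording each quotient:
122 ÷ 23 → quotient 5, remainder 7
23 ÷ 7 → quotient 3, remainder 2
7 ÷ 2 → quotient 3, remainder 1
2 ÷ 1 → quotient 2, remainder 0

[5; 3, 3, 2]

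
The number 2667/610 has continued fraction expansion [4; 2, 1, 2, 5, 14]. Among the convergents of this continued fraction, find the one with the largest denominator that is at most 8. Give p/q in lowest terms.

35/8

a_0 = 4: 4/1  (≤ bound)
a_1 = 2: 9/2  (≤ bound)
a_2 = 1: 13/3  (≤ bound)
a_3 = 2: 35/8  (≤ bound)
a_4 = 5: 188/43  (> 8, stop)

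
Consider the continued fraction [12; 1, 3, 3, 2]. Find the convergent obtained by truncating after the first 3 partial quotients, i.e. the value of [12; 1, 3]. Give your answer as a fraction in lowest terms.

51/4

Build up convergents one term at a time:
a_0 = 12: 12/1
a_1 = 1: 13/1
a_2 = 3: 51/4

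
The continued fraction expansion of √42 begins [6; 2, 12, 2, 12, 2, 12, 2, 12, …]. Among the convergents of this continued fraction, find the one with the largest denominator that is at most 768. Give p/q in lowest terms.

a_0 = 6: 6/1  (≤ bound)
a_1 = 2: 13/2  (≤ bound)
a_2 = 12: 162/25  (≤ bound)
a_3 = 2: 337/52  (≤ bound)
a_4 = 12: 4206/649  (≤ bound)
a_5 = 2: 8749/1350  (> 768, stop)

4206/649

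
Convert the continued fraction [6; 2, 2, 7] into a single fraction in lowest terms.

Starting at the tail and folding back:
Start with 7.
2 + 1/(7/1) = 2 + 1/7 = 15/7
2 + 1/(15/7) = 2 + 7/15 = 37/15
6 + 1/(37/15) = 6 + 15/37 = 237/37

237/37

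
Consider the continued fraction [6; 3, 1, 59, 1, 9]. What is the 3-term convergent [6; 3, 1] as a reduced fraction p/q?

25/4

a_0 = 6: 6/1
a_1 = 3: 19/3
a_2 = 1: 25/4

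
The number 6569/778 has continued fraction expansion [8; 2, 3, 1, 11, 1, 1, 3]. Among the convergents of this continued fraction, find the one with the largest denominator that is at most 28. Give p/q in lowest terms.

76/9

List convergents until the denominator exceeds the bound:
a_0 = 8: 8/1  (≤ bound)
a_1 = 2: 17/2  (≤ bound)
a_2 = 3: 59/7  (≤ bound)
a_3 = 1: 76/9  (≤ bound)
a_4 = 11: 895/106  (> 28, stop)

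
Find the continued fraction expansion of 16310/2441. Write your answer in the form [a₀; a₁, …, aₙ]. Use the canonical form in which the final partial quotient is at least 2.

16310 = 6·2441 + 1664, so a_0 = 6
2441 = 1·1664 + 777, so a_1 = 1
1664 = 2·777 + 110, so a_2 = 2
777 = 7·110 + 7, so a_3 = 7
110 = 15·7 + 5, so a_4 = 15
7 = 1·5 + 2, so a_5 = 1
5 = 2·2 + 1, so a_6 = 2
2 = 2·1 + 0, so a_7 = 2

[6; 1, 2, 7, 15, 1, 2, 2]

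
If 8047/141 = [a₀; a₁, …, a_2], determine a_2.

10

Repeatedly divide and take the remainder:
⌊8047/141⌋ = 57, remainder 10
⌊141/10⌋ = 14, remainder 1
⌊10/1⌋ = 10, remainder 0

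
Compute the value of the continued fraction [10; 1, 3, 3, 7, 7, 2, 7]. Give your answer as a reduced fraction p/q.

116676/10835

Start with 7.
2 + 1/(7/1) = 2 + 1/7 = 15/7
7 + 1/(15/7) = 7 + 7/15 = 112/15
7 + 1/(112/15) = 7 + 15/112 = 799/112
3 + 1/(799/112) = 3 + 112/799 = 2509/799
3 + 1/(2509/799) = 3 + 799/2509 = 8326/2509
1 + 1/(8326/2509) = 1 + 2509/8326 = 10835/8326
10 + 1/(10835/8326) = 10 + 8326/10835 = 116676/10835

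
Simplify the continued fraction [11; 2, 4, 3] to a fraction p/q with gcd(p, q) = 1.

Start with 3.
4 + 1/(3/1) = 4 + 1/3 = 13/3
2 + 1/(13/3) = 2 + 3/13 = 29/13
11 + 1/(29/13) = 11 + 13/29 = 332/29

332/29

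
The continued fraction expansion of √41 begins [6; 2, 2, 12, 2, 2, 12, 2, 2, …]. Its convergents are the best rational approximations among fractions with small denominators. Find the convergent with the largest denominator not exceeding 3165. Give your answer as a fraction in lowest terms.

a_0 = 6: 6/1  (≤ bound)
a_1 = 2: 13/2  (≤ bound)
a_2 = 2: 32/5  (≤ bound)
a_3 = 12: 397/62  (≤ bound)
a_4 = 2: 826/129  (≤ bound)
a_5 = 2: 2049/320  (≤ bound)
a_6 = 12: 25414/3969  (> 3165, stop)

2049/320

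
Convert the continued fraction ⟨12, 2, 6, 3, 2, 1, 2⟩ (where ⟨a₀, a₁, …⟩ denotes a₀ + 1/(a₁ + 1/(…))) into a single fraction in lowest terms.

4574/367

a_0 = 12: 12/1
a_1 = 2: 25/2
a_2 = 6: 162/13
a_3 = 3: 511/41
a_4 = 2: 1184/95
a_5 = 1: 1695/136
a_6 = 2: 4574/367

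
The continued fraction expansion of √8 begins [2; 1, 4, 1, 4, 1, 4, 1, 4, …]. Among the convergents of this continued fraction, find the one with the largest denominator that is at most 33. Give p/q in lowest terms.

82/29

List convergents until the denominator exceeds the bound:
a_0 = 2: 2/1  (≤ bound)
a_1 = 1: 3/1  (≤ bound)
a_2 = 4: 14/5  (≤ bound)
a_3 = 1: 17/6  (≤ bound)
a_4 = 4: 82/29  (≤ bound)
a_5 = 1: 99/35  (> 33, stop)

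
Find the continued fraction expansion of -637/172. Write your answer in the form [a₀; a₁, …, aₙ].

[-4; 3, 2, 1, 2, 6]

-637 = -4·172 + 51, so a_0 = -4
172 = 3·51 + 19, so a_1 = 3
51 = 2·19 + 13, so a_2 = 2
19 = 1·13 + 6, so a_3 = 1
13 = 2·6 + 1, so a_4 = 2
6 = 6·1 + 0, so a_5 = 6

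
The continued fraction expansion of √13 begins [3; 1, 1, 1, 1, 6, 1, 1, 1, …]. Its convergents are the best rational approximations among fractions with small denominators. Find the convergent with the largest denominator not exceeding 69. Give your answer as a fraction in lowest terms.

137/38

List convergents until the denominator exceeds the bound:
a_0 = 3: 3/1  (≤ bound)
a_1 = 1: 4/1  (≤ bound)
a_2 = 1: 7/2  (≤ bound)
a_3 = 1: 11/3  (≤ bound)
a_4 = 1: 18/5  (≤ bound)
a_5 = 6: 119/33  (≤ bound)
a_6 = 1: 137/38  (≤ bound)
a_7 = 1: 256/71  (> 69, stop)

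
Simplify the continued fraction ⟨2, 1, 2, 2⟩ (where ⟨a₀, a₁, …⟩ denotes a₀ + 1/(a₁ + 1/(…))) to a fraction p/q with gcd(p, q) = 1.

Start with 2.
2 + 1/(2/1) = 2 + 1/2 = 5/2
1 + 1/(5/2) = 1 + 2/5 = 7/5
2 + 1/(7/5) = 2 + 5/7 = 19/7

19/7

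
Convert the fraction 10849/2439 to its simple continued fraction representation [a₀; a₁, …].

10849 ÷ 2439 → quotient 4, remainder 1093
2439 ÷ 1093 → quotient 2, remainder 253
1093 ÷ 253 → quotient 4, remainder 81
253 ÷ 81 → quotient 3, remainder 10
81 ÷ 10 → quotient 8, remainder 1
10 ÷ 1 → quotient 10, remainder 0

[4; 2, 4, 3, 8, 10]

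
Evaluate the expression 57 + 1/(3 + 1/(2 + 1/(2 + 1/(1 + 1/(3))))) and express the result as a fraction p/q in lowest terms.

5099/89

Collapse the nested fraction from the inside out:
Start with 3.
1 + 1/(3/1) = 1 + 1/3 = 4/3
2 + 1/(4/3) = 2 + 3/4 = 11/4
2 + 1/(11/4) = 2 + 4/11 = 26/11
3 + 1/(26/11) = 3 + 11/26 = 89/26
57 + 1/(89/26) = 57 + 26/89 = 5099/89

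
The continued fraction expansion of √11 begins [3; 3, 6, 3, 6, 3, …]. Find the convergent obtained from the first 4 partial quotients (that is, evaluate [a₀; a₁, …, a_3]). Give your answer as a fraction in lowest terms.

199/60

Use the convergent recurrence hₖ = aₖ·hₖ₋₁ + hₖ₋₂ (and likewise for the denominators kₖ):
a_0 = 3: 3/1
a_1 = 3: 10/3
a_2 = 6: 63/19
a_3 = 3: 199/60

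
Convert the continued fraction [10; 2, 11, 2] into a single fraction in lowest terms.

Start with 2.
11 + 1/(2/1) = 11 + 1/2 = 23/2
2 + 1/(23/2) = 2 + 2/23 = 48/23
10 + 1/(48/23) = 10 + 23/48 = 503/48

503/48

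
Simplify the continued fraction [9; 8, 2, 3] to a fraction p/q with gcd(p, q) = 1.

538/59

a_0 = 9: 9/1
a_1 = 8: 73/8
a_2 = 2: 155/17
a_3 = 3: 538/59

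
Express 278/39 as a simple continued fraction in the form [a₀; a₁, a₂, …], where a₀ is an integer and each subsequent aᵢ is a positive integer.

⌊278/39⌋ = 7, remainder 5
⌊39/5⌋ = 7, remainder 4
⌊5/4⌋ = 1, remainder 1
⌊4/1⌋ = 4, remainder 0

[7; 7, 1, 4]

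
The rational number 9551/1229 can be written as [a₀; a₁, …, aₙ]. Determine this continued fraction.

[7; 1, 3, 2, 1, 2, 11, 3]

9551 = 7·1229 + 948, so a_0 = 7
1229 = 1·948 + 281, so a_1 = 1
948 = 3·281 + 105, so a_2 = 3
281 = 2·105 + 71, so a_3 = 2
105 = 1·71 + 34, so a_4 = 1
71 = 2·34 + 3, so a_5 = 2
34 = 11·3 + 1, so a_6 = 11
3 = 3·1 + 0, so a_7 = 3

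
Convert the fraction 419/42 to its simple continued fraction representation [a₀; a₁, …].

419 ÷ 42 → quotient 9, remainder 41
42 ÷ 41 → quotient 1, remainder 1
41 ÷ 1 → quotient 41, remainder 0

[9; 1, 41]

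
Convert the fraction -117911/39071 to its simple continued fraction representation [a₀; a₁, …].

-117911 = -4·39071 + 38373, so a_0 = -4
39071 = 1·38373 + 698, so a_1 = 1
38373 = 54·698 + 681, so a_2 = 54
698 = 1·681 + 17, so a_3 = 1
681 = 40·17 + 1, so a_4 = 40
17 = 17·1 + 0, so a_5 = 17

[-4; 1, 54, 1, 40, 17]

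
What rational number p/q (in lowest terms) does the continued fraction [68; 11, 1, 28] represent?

a_0 = 68: 68/1
a_1 = 11: 749/11
a_2 = 1: 817/12
a_3 = 28: 23625/347

23625/347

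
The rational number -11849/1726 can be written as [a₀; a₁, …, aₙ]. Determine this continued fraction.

-11849 = -7·1726 + 233, so a_0 = -7
1726 = 7·233 + 95, so a_1 = 7
233 = 2·95 + 43, so a_2 = 2
95 = 2·43 + 9, so a_3 = 2
43 = 4·9 + 7, so a_4 = 4
9 = 1·7 + 2, so a_5 = 1
7 = 3·2 + 1, so a_6 = 3
2 = 2·1 + 0, so a_7 = 2

[-7; 7, 2, 2, 4, 1, 3, 2]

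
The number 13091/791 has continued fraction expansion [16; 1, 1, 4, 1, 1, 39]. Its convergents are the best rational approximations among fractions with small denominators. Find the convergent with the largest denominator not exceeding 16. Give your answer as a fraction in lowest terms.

182/11

List convergents until the denominator exceeds the bound:
a_0 = 16: 16/1  (≤ bound)
a_1 = 1: 17/1  (≤ bound)
a_2 = 1: 33/2  (≤ bound)
a_3 = 4: 149/9  (≤ bound)
a_4 = 1: 182/11  (≤ bound)
a_5 = 1: 331/20  (> 16, stop)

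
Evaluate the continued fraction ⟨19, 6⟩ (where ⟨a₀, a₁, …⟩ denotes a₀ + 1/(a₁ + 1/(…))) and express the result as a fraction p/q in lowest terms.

115/6

Build up convergents one term at a time:
a_0 = 19: 19/1
a_1 = 6: 115/6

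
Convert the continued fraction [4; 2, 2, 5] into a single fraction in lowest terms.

119/27

a_0 = 4: 4/1
a_1 = 2: 9/2
a_2 = 2: 22/5
a_3 = 5: 119/27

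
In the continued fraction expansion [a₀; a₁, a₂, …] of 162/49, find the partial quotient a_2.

⌊162/49⌋ = 3, remainder 15
⌊49/15⌋ = 3, remainder 4
⌊15/4⌋ = 3, remainder 3

3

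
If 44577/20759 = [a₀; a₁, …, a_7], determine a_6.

⌊44577/20759⌋ = 2, remainder 3059
⌊20759/3059⌋ = 6, remainder 2405
⌊3059/2405⌋ = 1, remainder 654
⌊2405/654⌋ = 3, remainder 443
⌊654/443⌋ = 1, remainder 211
⌊443/211⌋ = 2, remainder 21
⌊211/21⌋ = 10, remainder 1

10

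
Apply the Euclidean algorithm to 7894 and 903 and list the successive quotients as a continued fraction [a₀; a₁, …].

[8; 1, 2, 1, 7, 29]

Apply division with remainder until the remainder is 0:
7894 ÷ 903 → quotient 8, remainder 670
903 ÷ 670 → quotient 1, remainder 233
670 ÷ 233 → quotient 2, remainder 204
233 ÷ 204 → quotient 1, remainder 29
204 ÷ 29 → quotient 7, remainder 1
29 ÷ 1 → quotient 29, remainder 0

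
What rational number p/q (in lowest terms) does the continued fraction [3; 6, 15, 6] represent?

a_0 = 3: 3/1
a_1 = 6: 19/6
a_2 = 15: 288/91
a_3 = 6: 1747/552

1747/552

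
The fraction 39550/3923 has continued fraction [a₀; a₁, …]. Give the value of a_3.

1

39550 ÷ 3923 → quotient 10, remainder 320
3923 ÷ 320 → quotient 12, remainder 83
320 ÷ 83 → quotient 3, remainder 71
83 ÷ 71 → quotient 1, remainder 12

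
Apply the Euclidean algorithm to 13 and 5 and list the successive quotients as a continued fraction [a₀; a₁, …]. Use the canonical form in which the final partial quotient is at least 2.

[2; 1, 1, 2]

13 ÷ 5 → quotient 2, remainder 3
5 ÷ 3 → quotient 1, remainder 2
3 ÷ 2 → quotient 1, remainder 1
2 ÷ 1 → quotient 2, remainder 0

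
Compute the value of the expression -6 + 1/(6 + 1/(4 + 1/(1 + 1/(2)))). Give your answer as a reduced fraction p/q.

-508/87

a_0 = -6: -6/1
a_1 = 6: -35/6
a_2 = 4: -146/25
a_3 = 1: -181/31
a_4 = 2: -508/87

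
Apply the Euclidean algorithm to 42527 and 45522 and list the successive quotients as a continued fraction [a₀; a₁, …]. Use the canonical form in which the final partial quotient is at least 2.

[0; 1, 14, 5, 59, 1, 2, 3]

42527 ÷ 45522 → quotient 0, remainder 42527
45522 ÷ 42527 → quotient 1, remainder 2995
42527 ÷ 2995 → quotient 14, remainder 597
2995 ÷ 597 → quotient 5, remainder 10
597 ÷ 10 → quotient 59, remainder 7
10 ÷ 7 → quotient 1, remainder 3
7 ÷ 3 → quotient 2, remainder 1
3 ÷ 1 → quotient 3, remainder 0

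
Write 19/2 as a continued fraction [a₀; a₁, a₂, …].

19 ÷ 2 → quotient 9, remainder 1
2 ÷ 1 → quotient 2, remainder 0

[9; 2]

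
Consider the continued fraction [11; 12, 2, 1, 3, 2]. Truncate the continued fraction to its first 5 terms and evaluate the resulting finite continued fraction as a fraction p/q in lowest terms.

1507/136

a_0 = 11: 11/1
a_1 = 12: 133/12
a_2 = 2: 277/25
a_3 = 1: 410/37
a_4 = 3: 1507/136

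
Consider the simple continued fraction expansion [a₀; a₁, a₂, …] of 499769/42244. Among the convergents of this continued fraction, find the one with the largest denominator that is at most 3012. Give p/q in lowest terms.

8447/714

a_0 = 11: 11/1  (≤ bound)
a_1 = 1: 12/1  (≤ bound)
a_2 = 4: 59/5  (≤ bound)
a_3 = 1: 71/6  (≤ bound)
a_4 = 9: 698/59  (≤ bound)
a_5 = 12: 8447/714  (≤ bound)
a_6 = 29: 245661/20765  (> 3012, stop)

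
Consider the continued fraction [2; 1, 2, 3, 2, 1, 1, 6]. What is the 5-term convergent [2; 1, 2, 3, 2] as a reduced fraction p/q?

62/23

a_0 = 2: 2/1
a_1 = 1: 3/1
a_2 = 2: 8/3
a_3 = 3: 27/10
a_4 = 2: 62/23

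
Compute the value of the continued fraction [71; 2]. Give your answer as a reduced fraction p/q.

143/2

Build up convergents one term at a time:
a_0 = 71: 71/1
a_1 = 2: 143/2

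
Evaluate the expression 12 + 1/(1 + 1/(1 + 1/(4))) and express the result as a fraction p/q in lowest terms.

113/9

a_0 = 12: 12/1
a_1 = 1: 13/1
a_2 = 1: 25/2
a_3 = 4: 113/9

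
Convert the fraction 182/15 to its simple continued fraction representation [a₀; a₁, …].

182 = 12·15 + 2, so a_0 = 12
15 = 7·2 + 1, so a_1 = 7
2 = 2·1 + 0, so a_2 = 2

[12; 7, 2]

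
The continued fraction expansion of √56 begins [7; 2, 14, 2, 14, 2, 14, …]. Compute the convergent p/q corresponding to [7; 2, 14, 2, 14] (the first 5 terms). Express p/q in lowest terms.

6503/869

Build up convergents one term at a time:
a_0 = 7: 7/1
a_1 = 2: 15/2
a_2 = 14: 217/29
a_3 = 2: 449/60
a_4 = 14: 6503/869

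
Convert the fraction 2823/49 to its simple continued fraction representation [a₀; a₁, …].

[57; 1, 1, 1, 1, 2, 1, 2]

⌊2823/49⌋ = 57, remainder 30
⌊49/30⌋ = 1, remainder 19
⌊30/19⌋ = 1, remainder 11
⌊19/11⌋ = 1, remainder 8
⌊11/8⌋ = 1, remainder 3
⌊8/3⌋ = 2, remainder 2
⌊3/2⌋ = 1, remainder 1
⌊2/1⌋ = 2, remainder 0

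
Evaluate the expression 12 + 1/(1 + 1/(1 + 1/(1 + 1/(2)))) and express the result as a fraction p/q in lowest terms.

Start with 2.
1 + 1/(2/1) = 1 + 1/2 = 3/2
1 + 1/(3/2) = 1 + 2/3 = 5/3
1 + 1/(5/3) = 1 + 3/5 = 8/5
12 + 1/(8/5) = 12 + 5/8 = 101/8

101/8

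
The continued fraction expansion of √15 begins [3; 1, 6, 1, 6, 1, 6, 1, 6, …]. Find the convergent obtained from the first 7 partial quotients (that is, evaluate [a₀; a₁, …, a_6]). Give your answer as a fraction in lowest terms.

1677/433

Work from the innermost term outward:
Start with 6.
1 + 1/(6/1) = 1 + 1/6 = 7/6
6 + 1/(7/6) = 6 + 6/7 = 48/7
1 + 1/(48/7) = 1 + 7/48 = 55/48
6 + 1/(55/48) = 6 + 48/55 = 378/55
1 + 1/(378/55) = 1 + 55/378 = 433/378
3 + 1/(433/378) = 3 + 378/433 = 1677/433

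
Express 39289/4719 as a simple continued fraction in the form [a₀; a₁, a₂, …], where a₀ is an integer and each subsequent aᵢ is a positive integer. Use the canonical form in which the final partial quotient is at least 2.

[8; 3, 14, 4, 3, 8]

Run the Euclidean algorithm, recording each quotient:
39289 ÷ 4719 → quotient 8, remainder 1537
4719 ÷ 1537 → quotient 3, remainder 108
1537 ÷ 108 → quotient 14, remainder 25
108 ÷ 25 → quotient 4, remainder 8
25 ÷ 8 → quotient 3, remainder 1
8 ÷ 1 → quotient 8, remainder 0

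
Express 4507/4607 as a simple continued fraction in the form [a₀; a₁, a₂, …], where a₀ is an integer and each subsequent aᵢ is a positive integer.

[0; 1, 45, 14, 3, 2]

⌊4507/4607⌋ = 0, remainder 4507
⌊4607/4507⌋ = 1, remainder 100
⌊4507/100⌋ = 45, remainder 7
⌊100/7⌋ = 14, remainder 2
⌊7/2⌋ = 3, remainder 1
⌊2/1⌋ = 2, remainder 0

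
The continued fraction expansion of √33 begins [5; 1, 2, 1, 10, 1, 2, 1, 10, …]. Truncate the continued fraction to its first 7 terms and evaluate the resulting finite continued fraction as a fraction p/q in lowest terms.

787/137

Build up convergents one term at a time:
a_0 = 5: 5/1
a_1 = 1: 6/1
a_2 = 2: 17/3
a_3 = 1: 23/4
a_4 = 10: 247/43
a_5 = 1: 270/47
a_6 = 2: 787/137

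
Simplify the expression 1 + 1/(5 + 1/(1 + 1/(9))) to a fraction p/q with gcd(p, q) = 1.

Collapse the nested fraction from the inside out:
Start with 9.
1 + 1/(9/1) = 1 + 1/9 = 10/9
5 + 1/(10/9) = 5 + 9/10 = 59/10
1 + 1/(59/10) = 1 + 10/59 = 69/59

69/59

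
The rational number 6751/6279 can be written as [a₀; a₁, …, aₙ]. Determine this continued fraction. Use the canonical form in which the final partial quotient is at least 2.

[1; 13, 3, 3, 3, 14]

Repeatedly divide and take the remainder:
6751 = 1·6279 + 472, so a_0 = 1
6279 = 13·472 + 143, so a_1 = 13
472 = 3·143 + 43, so a_2 = 3
143 = 3·43 + 14, so a_3 = 3
43 = 3·14 + 1, so a_4 = 3
14 = 14·1 + 0, so a_5 = 14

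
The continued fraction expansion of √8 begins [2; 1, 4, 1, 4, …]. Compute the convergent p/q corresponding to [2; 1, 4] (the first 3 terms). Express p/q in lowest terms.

Start with 4.
1 + 1/(4/1) = 1 + 1/4 = 5/4
2 + 1/(5/4) = 2 + 4/5 = 14/5

14/5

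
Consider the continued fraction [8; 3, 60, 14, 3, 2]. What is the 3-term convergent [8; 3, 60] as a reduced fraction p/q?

1508/181

a_0 = 8: 8/1
a_1 = 3: 25/3
a_2 = 60: 1508/181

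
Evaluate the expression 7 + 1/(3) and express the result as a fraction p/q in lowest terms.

22/3

Start with 3.
7 + 1/(3/1) = 7 + 1/3 = 22/3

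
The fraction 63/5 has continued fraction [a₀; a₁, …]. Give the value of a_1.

Run the Euclidean algorithm, recording each quotient:
⌊63/5⌋ = 12, remainder 3
⌊5/3⌋ = 1, remainder 2

1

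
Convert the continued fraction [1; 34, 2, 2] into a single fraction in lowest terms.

Collapse the nested fraction from the inside out:
Start with 2.
2 + 1/(2/1) = 2 + 1/2 = 5/2
34 + 1/(5/2) = 34 + 2/5 = 172/5
1 + 1/(172/5) = 1 + 5/172 = 177/172

177/172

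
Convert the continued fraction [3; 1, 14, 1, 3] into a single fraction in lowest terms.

a_0 = 3: 3/1
a_1 = 1: 4/1
a_2 = 14: 59/15
a_3 = 1: 63/16
a_4 = 3: 248/63

248/63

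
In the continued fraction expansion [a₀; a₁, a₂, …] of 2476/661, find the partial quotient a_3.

1

Apply division with remainder until the remainder is 0:
⌊2476/661⌋ = 3, remainder 493
⌊661/493⌋ = 1, remainder 168
⌊493/168⌋ = 2, remainder 157
⌊168/157⌋ = 1, remainder 11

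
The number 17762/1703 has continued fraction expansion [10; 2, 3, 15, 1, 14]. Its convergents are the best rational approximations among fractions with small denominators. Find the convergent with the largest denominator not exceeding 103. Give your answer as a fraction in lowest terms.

a_0 = 10: 10/1  (≤ bound)
a_1 = 2: 21/2  (≤ bound)
a_2 = 3: 73/7  (≤ bound)
a_3 = 15: 1116/107  (> 103, stop)

73/7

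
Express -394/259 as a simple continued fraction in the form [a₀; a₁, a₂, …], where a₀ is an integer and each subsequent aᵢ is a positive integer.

⌊-394/259⌋ = -2, remainder 124
⌊259/124⌋ = 2, remainder 11
⌊124/11⌋ = 11, remainder 3
⌊11/3⌋ = 3, remainder 2
⌊3/2⌋ = 1, remainder 1
⌊2/1⌋ = 2, remainder 0

[-2; 2, 11, 3, 1, 2]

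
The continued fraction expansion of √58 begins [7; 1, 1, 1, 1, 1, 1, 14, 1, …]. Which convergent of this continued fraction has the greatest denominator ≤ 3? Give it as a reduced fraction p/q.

a_0 = 7: 7/1  (≤ bound)
a_1 = 1: 8/1  (≤ bound)
a_2 = 1: 15/2  (≤ bound)
a_3 = 1: 23/3  (≤ bound)
a_4 = 1: 38/5  (> 3, stop)

23/3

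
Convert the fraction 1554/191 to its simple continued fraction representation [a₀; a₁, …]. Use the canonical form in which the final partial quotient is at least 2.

Apply division with remainder until the remainder is 0:
⌊1554/191⌋ = 8, remainder 26
⌊191/26⌋ = 7, remainder 9
⌊26/9⌋ = 2, remainder 8
⌊9/8⌋ = 1, remainder 1
⌊8/1⌋ = 8, remainder 0

[8; 7, 2, 1, 8]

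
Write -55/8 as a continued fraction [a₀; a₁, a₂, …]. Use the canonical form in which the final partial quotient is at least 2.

-55 ÷ 8 → quotient -7, remainder 1
8 ÷ 1 → quotient 8, remainder 0

[-7; 8]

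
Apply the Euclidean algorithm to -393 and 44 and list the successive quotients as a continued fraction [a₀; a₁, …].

[-9; 14, 1, 2]

-393 ÷ 44 → quotient -9, remainder 3
44 ÷ 3 → quotient 14, remainder 2
3 ÷ 2 → quotient 1, remainder 1
2 ÷ 1 → quotient 2, remainder 0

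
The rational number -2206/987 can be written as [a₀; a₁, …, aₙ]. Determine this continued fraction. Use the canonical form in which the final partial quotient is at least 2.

[-3; 1, 3, 3, 1, 13, 1, 3]

⌊-2206/987⌋ = -3, remainder 755
⌊987/755⌋ = 1, remainder 232
⌊755/232⌋ = 3, remainder 59
⌊232/59⌋ = 3, remainder 55
⌊59/55⌋ = 1, remainder 4
⌊55/4⌋ = 13, remainder 3
⌊4/3⌋ = 1, remainder 1
⌊3/1⌋ = 3, remainder 0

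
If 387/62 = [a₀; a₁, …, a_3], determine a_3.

2

387 ÷ 62 → quotient 6, remainder 15
62 ÷ 15 → quotient 4, remainder 2
15 ÷ 2 → quotient 7, remainder 1
2 ÷ 1 → quotient 2, remainder 0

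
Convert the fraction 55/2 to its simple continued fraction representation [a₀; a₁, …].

[27; 2]

Repeatedly divide and take the remainder:
⌊55/2⌋ = 27, remainder 1
⌊2/1⌋ = 2, remainder 0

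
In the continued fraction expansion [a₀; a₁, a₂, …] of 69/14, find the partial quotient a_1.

1

Apply division with remainder until the remainder is 0:
69 ÷ 14 → quotient 4, remainder 13
14 ÷ 13 → quotient 1, remainder 1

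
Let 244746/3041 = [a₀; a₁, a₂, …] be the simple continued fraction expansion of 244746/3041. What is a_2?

⌊244746/3041⌋ = 80, remainder 1466
⌊3041/1466⌋ = 2, remainder 109
⌊1466/109⌋ = 13, remainder 49

13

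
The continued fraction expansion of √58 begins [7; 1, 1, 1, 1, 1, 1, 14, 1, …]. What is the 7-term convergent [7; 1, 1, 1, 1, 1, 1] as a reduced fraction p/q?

Start with 1.
1 + 1/(1/1) = 1 + 1/1 = 2/1
1 + 1/(2/1) = 1 + 1/2 = 3/2
1 + 1/(3/2) = 1 + 2/3 = 5/3
1 + 1/(5/3) = 1 + 3/5 = 8/5
1 + 1/(8/5) = 1 + 5/8 = 13/8
7 + 1/(13/8) = 7 + 8/13 = 99/13

99/13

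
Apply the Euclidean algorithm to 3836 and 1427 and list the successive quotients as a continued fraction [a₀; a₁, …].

⌊3836/1427⌋ = 2, remainder 982
⌊1427/982⌋ = 1, remainder 445
⌊982/445⌋ = 2, remainder 92
⌊445/92⌋ = 4, remainder 77
⌊92/77⌋ = 1, remainder 15
⌊77/15⌋ = 5, remainder 2
⌊15/2⌋ = 7, remainder 1
⌊2/1⌋ = 2, remainder 0

[2; 1, 2, 4, 1, 5, 7, 2]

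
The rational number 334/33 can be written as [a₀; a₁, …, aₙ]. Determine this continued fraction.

⌊334/33⌋ = 10, remainder 4
⌊33/4⌋ = 8, remainder 1
⌊4/1⌋ = 4, remainder 0

[10; 8, 4]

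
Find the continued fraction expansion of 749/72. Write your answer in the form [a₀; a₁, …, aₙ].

⌊749/72⌋ = 10, remainder 29
⌊72/29⌋ = 2, remainder 14
⌊29/14⌋ = 2, remainder 1
⌊14/1⌋ = 14, remainder 0

[10; 2, 2, 14]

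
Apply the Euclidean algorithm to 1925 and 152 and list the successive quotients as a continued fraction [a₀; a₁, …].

Run the Euclidean algorithm, recording each quotient:
⌊1925/152⌋ = 12, remainder 101
⌊152/101⌋ = 1, remainder 51
⌊101/51⌋ = 1, remainder 50
⌊51/50⌋ = 1, remainder 1
⌊50/1⌋ = 50, remainder 0

[12; 1, 1, 1, 50]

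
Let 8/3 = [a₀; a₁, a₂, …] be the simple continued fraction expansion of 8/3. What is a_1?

1

8 ÷ 3 → quotient 2, remainder 2
3 ÷ 2 → quotient 1, remainder 1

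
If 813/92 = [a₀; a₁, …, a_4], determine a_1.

813 = 8·92 + 77, so a_0 = 8
92 = 1·77 + 15, so a_1 = 1

1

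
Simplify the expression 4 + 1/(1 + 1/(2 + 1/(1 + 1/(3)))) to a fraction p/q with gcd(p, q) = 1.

Work from the innermost term outward:
Start with 3.
1 + 1/(3/1) = 1 + 1/3 = 4/3
2 + 1/(4/3) = 2 + 3/4 = 11/4
1 + 1/(11/4) = 1 + 4/11 = 15/11
4 + 1/(15/11) = 4 + 11/15 = 71/15

71/15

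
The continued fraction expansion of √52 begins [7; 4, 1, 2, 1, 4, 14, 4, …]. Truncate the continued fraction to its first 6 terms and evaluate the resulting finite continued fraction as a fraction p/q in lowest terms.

649/90

Use the convergent recurrence hₖ = aₖ·hₖ₋₁ + hₖ₋₂ (and likewise for the denominators kₖ):
a_0 = 7: 7/1
a_1 = 4: 29/4
a_2 = 1: 36/5
a_3 = 2: 101/14
a_4 = 1: 137/19
a_5 = 4: 649/90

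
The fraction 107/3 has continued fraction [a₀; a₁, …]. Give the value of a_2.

2

Run the Euclidean algorithm, recording each quotient:
107 ÷ 3 → quotient 35, remainder 2
3 ÷ 2 → quotient 1, remainder 1
2 ÷ 1 → quotient 2, remainder 0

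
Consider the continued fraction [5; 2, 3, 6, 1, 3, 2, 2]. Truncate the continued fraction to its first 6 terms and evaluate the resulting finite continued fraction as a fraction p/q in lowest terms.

Start with 3.
1 + 1/(3/1) = 1 + 1/3 = 4/3
6 + 1/(4/3) = 6 + 3/4 = 27/4
3 + 1/(27/4) = 3 + 4/27 = 85/27
2 + 1/(85/27) = 2 + 27/85 = 197/85
5 + 1/(197/85) = 5 + 85/197 = 1070/197

1070/197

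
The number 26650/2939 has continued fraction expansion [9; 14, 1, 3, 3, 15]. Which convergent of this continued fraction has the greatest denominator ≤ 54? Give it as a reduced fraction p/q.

a_0 = 9: 9/1  (≤ bound)
a_1 = 14: 127/14  (≤ bound)
a_2 = 1: 136/15  (≤ bound)
a_3 = 3: 535/59  (> 54, stop)

136/15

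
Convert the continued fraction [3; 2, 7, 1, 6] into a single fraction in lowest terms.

406/117

a_0 = 3: 3/1
a_1 = 2: 7/2
a_2 = 7: 52/15
a_3 = 1: 59/17
a_4 = 6: 406/117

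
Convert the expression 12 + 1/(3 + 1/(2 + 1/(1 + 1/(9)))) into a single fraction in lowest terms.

Work from the innermost term outward:
Start with 9.
1 + 1/(9/1) = 1 + 1/9 = 10/9
2 + 1/(10/9) = 2 + 9/10 = 29/10
3 + 1/(29/10) = 3 + 10/29 = 97/29
12 + 1/(97/29) = 12 + 29/97 = 1193/97

1193/97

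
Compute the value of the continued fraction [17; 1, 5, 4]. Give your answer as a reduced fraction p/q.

Work from the innermost term outward:
Start with 4.
5 + 1/(4/1) = 5 + 1/4 = 21/4
1 + 1/(21/4) = 1 + 4/21 = 25/21
17 + 1/(25/21) = 17 + 21/25 = 446/25

446/25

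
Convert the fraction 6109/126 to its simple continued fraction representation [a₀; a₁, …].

[48; 2, 15, 4]

6109 ÷ 126 → quotient 48, remainder 61
126 ÷ 61 → quotient 2, remainder 4
61 ÷ 4 → quotient 15, remainder 1
4 ÷ 1 → quotient 4, remainder 0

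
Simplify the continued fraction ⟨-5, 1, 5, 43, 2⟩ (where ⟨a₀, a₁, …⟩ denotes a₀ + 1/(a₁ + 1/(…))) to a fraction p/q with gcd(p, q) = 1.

-2183/524

Work from the innermost term outward:
Start with 2.
43 + 1/(2/1) = 43 + 1/2 = 87/2
5 + 1/(87/2) = 5 + 2/87 = 437/87
1 + 1/(437/87) = 1 + 87/437 = 524/437
-5 + 1/(524/437) = -5 + 437/524 = -2183/524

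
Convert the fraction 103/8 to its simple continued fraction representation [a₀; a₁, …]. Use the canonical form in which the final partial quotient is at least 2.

Apply division with remainder until the remainder is 0:
103 = 12·8 + 7, so a_0 = 12
8 = 1·7 + 1, so a_1 = 1
7 = 7·1 + 0, so a_2 = 7

[12; 1, 7]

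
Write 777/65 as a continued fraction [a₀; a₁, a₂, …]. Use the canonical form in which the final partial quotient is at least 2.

Apply division with remainder until the remainder is 0:
777 ÷ 65 → quotient 11, remainder 62
65 ÷ 62 → quotient 1, remainder 3
62 ÷ 3 → quotient 20, remainder 2
3 ÷ 2 → quotient 1, remainder 1
2 ÷ 1 → quotient 2, remainder 0

[11; 1, 20, 1, 2]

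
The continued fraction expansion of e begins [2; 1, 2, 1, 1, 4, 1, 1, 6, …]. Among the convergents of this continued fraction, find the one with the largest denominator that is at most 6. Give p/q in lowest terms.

11/4

List convergents until the denominator exceeds the bound:
a_0 = 2: 2/1  (≤ bound)
a_1 = 1: 3/1  (≤ bound)
a_2 = 2: 8/3  (≤ bound)
a_3 = 1: 11/4  (≤ bound)
a_4 = 1: 19/7  (> 6, stop)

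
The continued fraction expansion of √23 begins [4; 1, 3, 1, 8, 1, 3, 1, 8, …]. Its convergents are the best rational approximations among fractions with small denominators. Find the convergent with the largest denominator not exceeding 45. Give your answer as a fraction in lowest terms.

211/44

a_0 = 4: 4/1  (≤ bound)
a_1 = 1: 5/1  (≤ bound)
a_2 = 3: 19/4  (≤ bound)
a_3 = 1: 24/5  (≤ bound)
a_4 = 8: 211/44  (≤ bound)
a_5 = 1: 235/49  (> 45, stop)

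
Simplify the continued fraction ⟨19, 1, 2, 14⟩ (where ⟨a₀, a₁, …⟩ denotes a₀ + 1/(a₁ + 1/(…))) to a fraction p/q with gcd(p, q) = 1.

846/43

Work from the innermost term outward:
Start with 14.
2 + 1/(14/1) = 2 + 1/14 = 29/14
1 + 1/(29/14) = 1 + 14/29 = 43/29
19 + 1/(43/29) = 19 + 29/43 = 846/43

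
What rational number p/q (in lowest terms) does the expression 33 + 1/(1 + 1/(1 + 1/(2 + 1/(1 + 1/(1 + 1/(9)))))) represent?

3862/115

a_0 = 33: 33/1
a_1 = 1: 34/1
a_2 = 1: 67/2
a_3 = 2: 168/5
a_4 = 1: 235/7
a_5 = 1: 403/12
a_6 = 9: 3862/115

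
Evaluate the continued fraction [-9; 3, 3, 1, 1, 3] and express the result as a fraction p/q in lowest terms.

Compute successive convergents:
a_0 = -9: -9/1
a_1 = 3: -26/3
a_2 = 3: -87/10
a_3 = 1: -113/13
a_4 = 1: -200/23
a_5 = 3: -713/82

-713/82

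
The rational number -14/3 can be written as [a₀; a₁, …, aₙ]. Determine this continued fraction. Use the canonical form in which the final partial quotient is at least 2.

Run the Euclidean algorithm, recording each quotient:
⌊-14/3⌋ = -5, remainder 1
⌊3/1⌋ = 3, remainder 0

[-5; 3]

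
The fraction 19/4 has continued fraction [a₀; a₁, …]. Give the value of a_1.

1

19 ÷ 4 → quotient 4, remainder 3
4 ÷ 3 → quotient 1, remainder 1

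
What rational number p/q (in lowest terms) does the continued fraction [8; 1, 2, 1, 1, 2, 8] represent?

1317/151

a_0 = 8: 8/1
a_1 = 1: 9/1
a_2 = 2: 26/3
a_3 = 1: 35/4
a_4 = 1: 61/7
a_5 = 2: 157/18
a_6 = 8: 1317/151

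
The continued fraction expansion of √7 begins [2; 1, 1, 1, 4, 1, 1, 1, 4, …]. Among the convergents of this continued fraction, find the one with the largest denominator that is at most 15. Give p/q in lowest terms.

37/14

a_0 = 2: 2/1  (≤ bound)
a_1 = 1: 3/1  (≤ bound)
a_2 = 1: 5/2  (≤ bound)
a_3 = 1: 8/3  (≤ bound)
a_4 = 4: 37/14  (≤ bound)
a_5 = 1: 45/17  (> 15, stop)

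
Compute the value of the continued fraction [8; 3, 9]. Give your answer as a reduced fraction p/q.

233/28

Build up convergents one term at a time:
a_0 = 8: 8/1
a_1 = 3: 25/3
a_2 = 9: 233/28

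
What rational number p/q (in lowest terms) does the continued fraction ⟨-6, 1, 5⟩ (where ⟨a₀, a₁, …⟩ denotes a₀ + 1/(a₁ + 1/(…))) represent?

a_0 = -6: -6/1
a_1 = 1: -5/1
a_2 = 5: -31/6

-31/6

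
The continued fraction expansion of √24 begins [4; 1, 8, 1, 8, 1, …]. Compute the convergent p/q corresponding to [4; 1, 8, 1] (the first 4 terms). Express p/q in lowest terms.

Use the convergent recurrence hₖ = aₖ·hₖ₋₁ + hₖ₋₂ (and likewise for the denominators kₖ):
a_0 = 4: 4/1
a_1 = 1: 5/1
a_2 = 8: 44/9
a_3 = 1: 49/10

49/10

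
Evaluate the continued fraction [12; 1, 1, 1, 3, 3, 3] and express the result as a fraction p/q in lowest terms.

Start with 3.
3 + 1/(3/1) = 3 + 1/3 = 10/3
3 + 1/(10/3) = 3 + 3/10 = 33/10
1 + 1/(33/10) = 1 + 10/33 = 43/33
1 + 1/(43/33) = 1 + 33/43 = 76/43
1 + 1/(76/43) = 1 + 43/76 = 119/76
12 + 1/(119/76) = 12 + 76/119 = 1504/119

1504/119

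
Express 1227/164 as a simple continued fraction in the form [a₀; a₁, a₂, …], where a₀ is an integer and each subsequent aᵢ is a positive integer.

⌊1227/164⌋ = 7, remainder 79
⌊164/79⌋ = 2, remainder 6
⌊79/6⌋ = 13, remainder 1
⌊6/1⌋ = 6, remainder 0

[7; 2, 13, 6]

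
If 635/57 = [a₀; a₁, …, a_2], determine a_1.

635 = 11·57 + 8, so a_0 = 11
57 = 7·8 + 1, so a_1 = 7

7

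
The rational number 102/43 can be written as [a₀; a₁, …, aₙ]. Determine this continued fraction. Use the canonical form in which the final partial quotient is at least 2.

Run the Euclidean algorithm, recording each quotient:
102 = 2·43 + 16, so a_0 = 2
43 = 2·16 + 11, so a_1 = 2
16 = 1·11 + 5, so a_2 = 1
11 = 2·5 + 1, so a_3 = 2
5 = 5·1 + 0, so a_4 = 5

[2; 2, 1, 2, 5]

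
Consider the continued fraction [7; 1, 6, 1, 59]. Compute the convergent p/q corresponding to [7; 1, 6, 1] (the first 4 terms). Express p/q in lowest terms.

63/8

a_0 = 7: 7/1
a_1 = 1: 8/1
a_2 = 6: 55/7
a_3 = 1: 63/8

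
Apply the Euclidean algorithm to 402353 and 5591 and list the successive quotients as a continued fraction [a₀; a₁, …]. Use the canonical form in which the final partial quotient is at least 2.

[71; 1, 27, 10, 2, 9]

402353 ÷ 5591 → quotient 71, remainder 5392
5591 ÷ 5392 → quotient 1, remainder 199
5392 ÷ 199 → quotient 27, remainder 19
199 ÷ 19 → quotient 10, remainder 9
19 ÷ 9 → quotient 2, remainder 1
9 ÷ 1 → quotient 9, remainder 0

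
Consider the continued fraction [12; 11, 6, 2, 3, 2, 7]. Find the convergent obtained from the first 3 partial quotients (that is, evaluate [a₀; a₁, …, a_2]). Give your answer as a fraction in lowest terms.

Use the convergent recurrence hₖ = aₖ·hₖ₋₁ + hₖ₋₂ (and likewise for the denominators kₖ):
a_0 = 12: 12/1
a_1 = 11: 133/11
a_2 = 6: 810/67

810/67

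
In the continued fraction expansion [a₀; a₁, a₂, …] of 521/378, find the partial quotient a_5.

Run the Euclidean algorithm, recording each quotient:
⌊521/378⌋ = 1, remainder 143
⌊378/143⌋ = 2, remainder 92
⌊143/92⌋ = 1, remainder 51
⌊92/51⌋ = 1, remainder 41
⌊51/41⌋ = 1, remainder 10
⌊41/10⌋ = 4, remainder 1

4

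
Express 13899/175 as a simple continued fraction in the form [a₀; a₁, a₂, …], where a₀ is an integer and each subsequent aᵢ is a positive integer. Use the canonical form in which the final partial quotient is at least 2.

13899 ÷ 175 → quotient 79, remainder 74
175 ÷ 74 → quotient 2, remainder 27
74 ÷ 27 → quotient 2, remainder 20
27 ÷ 20 → quotient 1, remainder 7
20 ÷ 7 → quotient 2, remainder 6
7 ÷ 6 → quotient 1, remainder 1
6 ÷ 1 → quotient 6, remainder 0

[79; 2, 2, 1, 2, 1, 6]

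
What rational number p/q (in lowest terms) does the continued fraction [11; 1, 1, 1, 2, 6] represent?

593/51

Build up convergents one term at a time:
a_0 = 11: 11/1
a_1 = 1: 12/1
a_2 = 1: 23/2
a_3 = 1: 35/3
a_4 = 2: 93/8
a_5 = 6: 593/51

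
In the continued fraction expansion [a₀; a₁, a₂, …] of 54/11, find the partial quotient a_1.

Repeatedly divide and take the remainder:
54 ÷ 11 → quotient 4, remainder 10
11 ÷ 10 → quotient 1, remainder 1

1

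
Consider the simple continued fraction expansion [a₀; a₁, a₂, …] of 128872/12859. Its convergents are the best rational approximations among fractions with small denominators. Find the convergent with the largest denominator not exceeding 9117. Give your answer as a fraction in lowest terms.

a_0 = 10: 10/1  (≤ bound)
a_1 = 45: 451/45  (≤ bound)
a_2 = 1: 461/46  (≤ bound)
a_3 = 1: 912/91  (≤ bound)
a_4 = 2: 2285/228  (≤ bound)
a_5 = 56: 128872/12859  (> 9117, stop)

2285/228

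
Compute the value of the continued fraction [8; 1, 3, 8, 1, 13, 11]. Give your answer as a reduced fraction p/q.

Start with 11.
13 + 1/(11/1) = 13 + 1/11 = 144/11
1 + 1/(144/11) = 1 + 11/144 = 155/144
8 + 1/(155/144) = 8 + 144/155 = 1384/155
3 + 1/(1384/155) = 3 + 155/1384 = 4307/1384
1 + 1/(4307/1384) = 1 + 1384/4307 = 5691/4307
8 + 1/(5691/4307) = 8 + 4307/5691 = 49835/5691

49835/5691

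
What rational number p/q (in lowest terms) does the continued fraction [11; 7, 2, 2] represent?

412/37

Start with 2.
2 + 1/(2/1) = 2 + 1/2 = 5/2
7 + 1/(5/2) = 7 + 2/5 = 37/5
11 + 1/(37/5) = 11 + 5/37 = 412/37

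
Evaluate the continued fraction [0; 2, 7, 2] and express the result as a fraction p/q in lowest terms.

15/32

Collapse the nested fraction from the inside out:
Start with 2.
7 + 1/(2/1) = 7 + 1/2 = 15/2
2 + 1/(15/2) = 2 + 2/15 = 32/15
0 + 1/(32/15) = 0 + 15/32 = 15/32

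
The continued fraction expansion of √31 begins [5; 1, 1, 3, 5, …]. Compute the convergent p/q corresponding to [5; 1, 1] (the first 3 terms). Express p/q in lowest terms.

Build up convergents one term at a time:
a_0 = 5: 5/1
a_1 = 1: 6/1
a_2 = 1: 11/2

11/2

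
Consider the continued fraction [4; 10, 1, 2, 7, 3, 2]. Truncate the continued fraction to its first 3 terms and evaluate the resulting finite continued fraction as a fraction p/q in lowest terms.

45/11

Use the convergent recurrence hₖ = aₖ·hₖ₋₁ + hₖ₋₂ (and likewise for the denominators kₖ):
a_0 = 4: 4/1
a_1 = 10: 41/10
a_2 = 1: 45/11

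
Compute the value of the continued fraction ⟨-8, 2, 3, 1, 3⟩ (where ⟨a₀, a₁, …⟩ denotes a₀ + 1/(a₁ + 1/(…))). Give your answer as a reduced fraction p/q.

-257/34

Start with 3.
1 + 1/(3/1) = 1 + 1/3 = 4/3
3 + 1/(4/3) = 3 + 3/4 = 15/4
2 + 1/(15/4) = 2 + 4/15 = 34/15
-8 + 1/(34/15) = -8 + 15/34 = -257/34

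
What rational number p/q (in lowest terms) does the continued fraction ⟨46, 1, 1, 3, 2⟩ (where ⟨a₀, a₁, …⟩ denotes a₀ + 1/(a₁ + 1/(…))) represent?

745/16

Start with 2.
3 + 1/(2/1) = 3 + 1/2 = 7/2
1 + 1/(7/2) = 1 + 2/7 = 9/7
1 + 1/(9/7) = 1 + 7/9 = 16/9
46 + 1/(16/9) = 46 + 9/16 = 745/16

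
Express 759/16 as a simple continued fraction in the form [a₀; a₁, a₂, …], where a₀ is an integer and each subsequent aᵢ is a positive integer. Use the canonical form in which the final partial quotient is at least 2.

759 = 47·16 + 7, so a_0 = 47
16 = 2·7 + 2, so a_1 = 2
7 = 3·2 + 1, so a_2 = 3
2 = 2·1 + 0, so a_3 = 2

[47; 2, 3, 2]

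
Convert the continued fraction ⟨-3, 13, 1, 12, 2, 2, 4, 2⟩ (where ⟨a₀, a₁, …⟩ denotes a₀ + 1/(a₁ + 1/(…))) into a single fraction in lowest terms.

-26790/9149

a_0 = -3: -3/1
a_1 = 13: -38/13
a_2 = 1: -41/14
a_3 = 12: -530/181
a_4 = 2: -1101/376
a_5 = 2: -2732/933
a_6 = 4: -12029/4108
a_7 = 2: -26790/9149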